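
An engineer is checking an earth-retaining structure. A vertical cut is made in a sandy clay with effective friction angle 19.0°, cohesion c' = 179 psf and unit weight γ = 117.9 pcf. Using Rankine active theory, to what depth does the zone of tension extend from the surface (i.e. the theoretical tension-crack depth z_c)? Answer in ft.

4.26 ft

K_a = tan²(45° − 19.0°/2) = 0.5088; √K_a = 0.7133.
The active pressure is zero where K_a γ z = 2c√K_a, so z_c = 2c/(γ√K_a) = 2×179/(117.9×0.7133) = 4.257 ft.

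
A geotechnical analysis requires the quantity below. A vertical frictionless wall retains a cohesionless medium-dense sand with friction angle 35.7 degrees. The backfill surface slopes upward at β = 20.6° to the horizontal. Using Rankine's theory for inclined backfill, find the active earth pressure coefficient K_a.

0.314

K_a = cos β · (cos β − √(cos²β − cos²φ)) / (cos β + √(cos²β − cos²φ)).
cos β = 0.9361, cos φ = 0.8121, √(cos²β − cos²φ) = 0.4655.
K_a = 0.9361 × (0.9361 − 0.4655)/(0.9361 + 0.4655) = 0.3142.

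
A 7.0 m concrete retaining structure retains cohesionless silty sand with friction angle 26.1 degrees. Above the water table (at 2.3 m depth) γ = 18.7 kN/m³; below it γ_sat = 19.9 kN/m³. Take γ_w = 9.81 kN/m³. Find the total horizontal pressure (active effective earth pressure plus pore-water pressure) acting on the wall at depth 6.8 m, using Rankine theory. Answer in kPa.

78.5 kPa

K_a = (1 − sin φ)/(1 + sin φ) = 0.3889.
γ' = 19.9 − 9.81 = 10.09 kN/m³.
Effective vertical stress at 6.8 m: σ'_v = 18.7×2.3 + 10.09×4.50 = 88.41 kPa.
σ'_h = K_a σ'_v = 0.3889 × 88.41 = 34.39 kPa; u = γ_w × 4.50 = 44.15 kPa.
Total σ_h = 34.39 + 44.15 = 78.53 kPa.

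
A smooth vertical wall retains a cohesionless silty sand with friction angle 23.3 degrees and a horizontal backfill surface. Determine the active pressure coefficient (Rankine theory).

K_a = (1 − sin φ)/(1 + sin φ) = (1 − sin 23.3°)/(1 + sin 23.3°) = 0.4331.

0.433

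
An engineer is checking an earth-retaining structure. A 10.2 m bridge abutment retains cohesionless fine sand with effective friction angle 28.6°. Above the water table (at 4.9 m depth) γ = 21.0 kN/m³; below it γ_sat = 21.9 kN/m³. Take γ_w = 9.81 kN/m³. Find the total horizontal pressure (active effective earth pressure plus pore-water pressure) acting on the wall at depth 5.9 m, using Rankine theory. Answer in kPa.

50.3 kPa

K_a = (1 − sin φ)/(1 + sin φ) = 0.3525.
γ' = 21.9 − 9.81 = 12.09 kN/m³.
Effective vertical stress at 5.9 m: σ'_v = 21.0×4.9 + 12.09×1.00 = 115.0 kPa.
σ'_h = K_a σ'_v = 0.3525 × 115.0 = 40.54 kPa; u = γ_w × 1.00 = 9.810 kPa.
Total σ_h = 40.54 + 9.810 = 50.35 kPa.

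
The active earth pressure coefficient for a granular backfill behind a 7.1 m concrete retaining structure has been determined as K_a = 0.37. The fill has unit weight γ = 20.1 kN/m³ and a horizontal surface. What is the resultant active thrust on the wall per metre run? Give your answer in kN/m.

187 kN/m

P = ½ K_a γ H² = 0.5 × 0.37 × 20.1 × 7.1² = 187.4 kN/m.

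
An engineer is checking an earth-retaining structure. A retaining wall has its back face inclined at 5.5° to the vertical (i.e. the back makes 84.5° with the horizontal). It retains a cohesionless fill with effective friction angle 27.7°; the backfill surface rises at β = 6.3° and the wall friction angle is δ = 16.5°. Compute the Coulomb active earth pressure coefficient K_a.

K_a = sin²(α+φ) / [sin²α · sin(α−δ) · (1 + √{sin(φ+δ)sin(φ−β) / (sin(α−δ)sin(α+β))})²].
With α = 84.5°, φ = 27.7°, δ = 16.5°, β = 6.3°: K_a = 0.4019.

0.402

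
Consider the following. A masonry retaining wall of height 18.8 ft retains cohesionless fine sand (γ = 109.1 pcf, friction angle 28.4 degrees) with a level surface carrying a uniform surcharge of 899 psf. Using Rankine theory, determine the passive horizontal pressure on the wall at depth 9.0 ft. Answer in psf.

5290 psf

K_p = (1 + sin φ)/(1 − sin φ) = 2.814.
σ_v = γz + q = 109.1 × 9.0 + 899 = 1881 psf.
σ_h = K_p σ_v = 2.814 × 1881 = 5293 psf.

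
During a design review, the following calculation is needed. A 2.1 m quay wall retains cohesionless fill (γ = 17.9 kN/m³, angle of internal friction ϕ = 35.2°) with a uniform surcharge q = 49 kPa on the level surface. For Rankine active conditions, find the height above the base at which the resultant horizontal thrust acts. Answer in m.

K_a = 0.2687.
Triangular part P₁ = ½K_aγH² = 10.60 at H/3 = 0.7000 m; rectangular part P₂ = K_a q H = 27.65 at H/2 = 1.050 m.
ȳ = (P₁·0.7000 + P₂·1.050)/(P₁+P₂) = 0.9530 m.

0.953 m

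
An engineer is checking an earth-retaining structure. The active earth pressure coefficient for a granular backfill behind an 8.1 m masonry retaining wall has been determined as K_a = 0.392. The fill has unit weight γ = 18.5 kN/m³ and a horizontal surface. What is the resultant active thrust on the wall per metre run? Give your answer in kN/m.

238 kN/m

P = ½ K_a γ H² = 0.5 × 0.392 × 18.5 × 8.1² = 237.9 kN/m.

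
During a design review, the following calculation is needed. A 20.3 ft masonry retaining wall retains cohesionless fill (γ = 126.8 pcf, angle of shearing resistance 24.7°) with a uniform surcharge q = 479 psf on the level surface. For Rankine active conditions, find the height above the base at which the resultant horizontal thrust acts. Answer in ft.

K_a = 0.4106.
Triangular part P₁ = ½K_aγH² = 10730 at H/3 = 6.767 ft; rectangular part P₂ = K_a q H = 3992 at H/2 = 10.15 ft.
ȳ = (P₁·6.767 + P₂·10.15)/(P₁+P₂) = 7.684 ft.

7.68 ft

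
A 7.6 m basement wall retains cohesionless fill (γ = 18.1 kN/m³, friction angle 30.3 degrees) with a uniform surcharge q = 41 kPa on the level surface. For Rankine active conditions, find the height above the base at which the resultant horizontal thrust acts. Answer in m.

3.01 m

K_a = 0.3293.
Triangular part P₁ = ½K_aγH² = 172.1 at H/3 = 2.533 m; rectangular part P₂ = K_a q H = 102.6 at H/2 = 3.800 m.
ȳ = (P₁·2.533 + P₂·3.800)/(P₁+P₂) = 3.006 m.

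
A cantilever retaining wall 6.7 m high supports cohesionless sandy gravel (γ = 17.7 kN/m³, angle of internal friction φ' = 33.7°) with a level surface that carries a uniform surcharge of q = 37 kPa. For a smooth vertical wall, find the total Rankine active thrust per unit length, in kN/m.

185 kN/m

K_a = tan²(45° − φ/2) = 0.2863.
Soil triangle: ½ K_a γ H² = 0.5×0.2863×17.7×6.7² = 113.7 kN/m.
Surcharge rectangle: K_a q H = 0.2863×37×6.7 = 70.97 kN/m.
Total = 113.7 + 70.97 = 184.7 kN/m.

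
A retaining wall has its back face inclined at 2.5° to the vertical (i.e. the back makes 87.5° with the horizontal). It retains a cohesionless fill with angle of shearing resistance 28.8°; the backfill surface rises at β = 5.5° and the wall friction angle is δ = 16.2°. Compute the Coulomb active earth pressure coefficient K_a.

0.357

K_a = sin²(α+φ) / [sin²α · sin(α−δ) · (1 + √{sin(φ+δ)sin(φ−β) / (sin(α−δ)sin(α+β))})²].
With α = 87.5°, φ = 28.8°, δ = 16.2°, β = 5.5°: K_a = 0.3567.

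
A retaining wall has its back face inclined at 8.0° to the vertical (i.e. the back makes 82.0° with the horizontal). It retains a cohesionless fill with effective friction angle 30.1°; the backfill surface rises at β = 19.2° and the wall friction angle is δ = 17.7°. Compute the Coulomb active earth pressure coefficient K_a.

K_a = sin²(α+φ) / [sin²α · sin(α−δ) · (1 + √{sin(φ+δ)sin(φ−β) / (sin(α−δ)sin(α+β))})²].
With α = 82.0°, φ = 30.1°, δ = 17.7°, β = 19.2°: K_a = 0.4970.

0.497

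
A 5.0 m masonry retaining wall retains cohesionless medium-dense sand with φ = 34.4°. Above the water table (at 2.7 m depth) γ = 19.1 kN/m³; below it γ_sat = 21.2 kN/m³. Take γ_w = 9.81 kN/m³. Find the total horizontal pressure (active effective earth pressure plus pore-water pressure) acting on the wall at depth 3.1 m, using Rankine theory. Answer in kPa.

K_a = (1 − sin φ)/(1 + sin φ) = 0.2780.
γ' = 21.2 − 9.81 = 11.39 kN/m³.
Effective vertical stress at 3.1 m: σ'_v = 19.1×2.7 + 11.39×0.400 = 56.13 kPa.
σ'_h = K_a σ'_v = 0.2780 × 56.13 = 15.60 kPa; u = γ_w × 0.400 = 3.924 kPa.
Total σ_h = 15.60 + 3.924 = 19.53 kPa.

19.5 kPa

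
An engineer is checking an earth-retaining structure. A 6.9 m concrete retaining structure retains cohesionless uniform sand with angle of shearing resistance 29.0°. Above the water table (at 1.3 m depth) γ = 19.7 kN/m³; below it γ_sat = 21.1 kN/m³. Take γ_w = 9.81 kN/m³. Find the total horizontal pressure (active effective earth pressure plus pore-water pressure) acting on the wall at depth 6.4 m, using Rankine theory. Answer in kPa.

78.9 kPa

K_a = (1 − sin φ)/(1 + sin φ) = 0.3470.
γ' = 21.1 − 9.81 = 11.29 kN/m³.
Effective vertical stress at 6.4 m: σ'_v = 19.7×1.3 + 11.29×5.10 = 83.19 kPa.
σ'_h = K_a σ'_v = 0.3470 × 83.19 = 28.86 kPa; u = γ_w × 5.10 = 50.03 kPa.
Total σ_h = 28.86 + 50.03 = 78.90 kPa.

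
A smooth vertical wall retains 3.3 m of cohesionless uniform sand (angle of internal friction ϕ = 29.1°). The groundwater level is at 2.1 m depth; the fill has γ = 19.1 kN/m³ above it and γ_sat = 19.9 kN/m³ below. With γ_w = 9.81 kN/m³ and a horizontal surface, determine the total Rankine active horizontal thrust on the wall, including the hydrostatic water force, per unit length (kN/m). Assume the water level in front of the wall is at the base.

K_a = tan²(45° − φ/2) = 0.3456.
γ' = 19.9 − 9.81 = 10.09 kN/m³. Depth below WT = 1.2 m.
σ'_h at WT = K_a γ d_w = 13.86 kPa; at base = 13.86 + K_a γ' × 1.2 = 18.05 kPa.
P₁ (0–2.1 m) = ½×13.86×2.1 = 14.55. P₂ (2.1–3.3 m) = ½(13.86+18.05)×1.2 = 19.14.
P_w = ½ γ_w h₂² = 0.5×9.81×1.2² = 7.063. Total = 14.55+19.14+7.063 = 40.76 kN/m.

40.8 kN/m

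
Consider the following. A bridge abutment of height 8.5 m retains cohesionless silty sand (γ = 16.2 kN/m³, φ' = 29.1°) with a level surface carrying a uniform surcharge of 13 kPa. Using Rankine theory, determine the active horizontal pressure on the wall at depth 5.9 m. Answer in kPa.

37.5 kPa

K_a = (1 − sin φ)/(1 + sin φ) = 0.3456.
σ_v = γz + q = 16.2 × 5.9 + 13 = 108.6 kPa.
σ_h = K_a σ_v = 0.3456 × 108.6 = 37.52 kPa.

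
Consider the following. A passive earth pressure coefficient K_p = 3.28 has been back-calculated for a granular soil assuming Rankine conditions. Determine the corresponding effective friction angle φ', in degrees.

32.2°

K_p = (1+sin φ)/(1−sin φ) ⇒ sin φ = (K_p − 1)/(K_p + 1) = 0.5327.
φ = arcsin(0.5327) = 32.19°.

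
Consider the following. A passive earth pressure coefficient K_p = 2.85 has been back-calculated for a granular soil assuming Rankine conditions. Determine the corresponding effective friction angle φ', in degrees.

K_p = (1+sin φ)/(1−sin φ) ⇒ sin φ = (K_p − 1)/(K_p + 1) = 0.4805.
φ = arcsin(0.4805) = 28.72°.

28.7°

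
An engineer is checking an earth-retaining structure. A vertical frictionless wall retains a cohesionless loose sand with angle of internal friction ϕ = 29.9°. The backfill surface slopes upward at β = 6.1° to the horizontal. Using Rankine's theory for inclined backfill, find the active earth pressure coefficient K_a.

0.341

K_a = cos β · (cos β − √(cos²β − cos²φ)) / (cos β + √(cos²β − cos²φ)).
cos β = 0.9943, cos φ = 0.8669, √(cos²β − cos²φ) = 0.4870.
K_a = 0.9943 × (0.9943 − 0.4870)/(0.9943 + 0.4870) = 0.3405.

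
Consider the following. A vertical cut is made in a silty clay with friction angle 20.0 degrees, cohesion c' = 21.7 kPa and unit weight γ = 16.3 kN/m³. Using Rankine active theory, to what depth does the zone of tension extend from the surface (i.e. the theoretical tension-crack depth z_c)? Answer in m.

K_a = tan²(45° − 20.0°/2) = 0.4903; √K_a = 0.7002.
The active pressure is zero where K_a γ z = 2c√K_a, so z_c = 2c/(γ√K_a) = 2×21.7/(16.3×0.7002) = 3.803 m.

3.80 m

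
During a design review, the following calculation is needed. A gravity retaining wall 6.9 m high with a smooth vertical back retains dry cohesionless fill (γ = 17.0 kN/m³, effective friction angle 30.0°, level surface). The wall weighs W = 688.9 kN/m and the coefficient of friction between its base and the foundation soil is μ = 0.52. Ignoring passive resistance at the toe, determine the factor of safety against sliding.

2.66

K_a = tan²(45° − 30.0°/2) = 0.3333.
P_a = ½K_aγH² = 0.5×0.3333×17.0×6.9² = 134.9 kN/m, acting at H/3 = 2.300 m above the base.
FS_sliding = μW / P_a = 0.52×688.9 / 134.9 = 2.656.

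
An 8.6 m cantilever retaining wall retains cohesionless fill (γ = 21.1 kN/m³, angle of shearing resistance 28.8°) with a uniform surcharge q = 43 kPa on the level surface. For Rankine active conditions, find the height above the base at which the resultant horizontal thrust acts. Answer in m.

3.33 m

K_a = 0.3498.
Triangular part P₁ = ½K_aγH² = 272.9 at H/3 = 2.867 m; rectangular part P₂ = K_a q H = 129.3 at H/2 = 4.300 m.
ȳ = (P₁·2.867 + P₂·4.300)/(P₁+P₂) = 3.328 m.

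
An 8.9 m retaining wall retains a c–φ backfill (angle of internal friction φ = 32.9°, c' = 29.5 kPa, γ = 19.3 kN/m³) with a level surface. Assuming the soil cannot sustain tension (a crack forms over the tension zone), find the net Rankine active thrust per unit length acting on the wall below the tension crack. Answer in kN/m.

K_a = 0.2960; √K_a = 0.5441.
Tension-crack depth z_c = 2c/(γ√K_a) = 2×29.5/(19.3×0.5441) = 5.619 m.
σ_a at base = K_a γ H − 2c√K_a = 0.2960×19.3×8.9 − 2×29.5×0.5441 = 18.75 kPa.
P_a = ½ × 18.75 × (H − z_c) = 0.5×18.75×3.281 = 30.76 kN/m.

30.8 kN/m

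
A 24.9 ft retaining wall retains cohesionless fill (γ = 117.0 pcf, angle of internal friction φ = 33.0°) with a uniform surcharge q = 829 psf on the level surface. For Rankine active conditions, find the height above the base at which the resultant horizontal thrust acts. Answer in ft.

9.81 ft

K_a = 0.2948.
Triangular part P₁ = ½K_aγH² = 10690 at H/3 = 8.300 ft; rectangular part P₂ = K_a q H = 6085 at H/2 = 12.45 ft.
ȳ = (P₁·8.300 + P₂·12.45)/(P₁+P₂) = 9.805 ft.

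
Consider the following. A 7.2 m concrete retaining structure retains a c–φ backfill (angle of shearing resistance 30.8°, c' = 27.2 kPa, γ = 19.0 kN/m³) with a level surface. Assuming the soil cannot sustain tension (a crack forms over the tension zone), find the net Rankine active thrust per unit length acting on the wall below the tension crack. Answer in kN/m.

K_a = 0.3227; √K_a = 0.5681.
Tension-crack depth z_c = 2c/(γ√K_a) = 2×27.2/(19.0×0.5681) = 5.040 m.
σ_a at base = K_a γ H − 2c√K_a = 0.3227×19.0×7.2 − 2×27.2×0.5681 = 13.24 kPa.
P_a = ½ × 13.24 × (H − z_c) = 0.5×13.24×2.160 = 14.30 kN/m.

14.3 kN/m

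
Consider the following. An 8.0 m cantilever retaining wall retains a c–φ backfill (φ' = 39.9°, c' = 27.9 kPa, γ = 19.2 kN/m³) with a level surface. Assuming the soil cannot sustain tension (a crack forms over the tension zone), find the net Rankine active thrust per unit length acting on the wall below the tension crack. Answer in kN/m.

6.66 kN/m

K_a = 0.2184; √K_a = 0.4674.
Tension-crack depth z_c = 2c/(γ√K_a) = 2×27.9/(19.2×0.4674) = 6.218 m.
σ_a at base = K_a γ H − 2c√K_a = 0.2184×19.2×8.0 − 2×27.9×0.4674 = 7.472 kPa.
P_a = ½ × 7.472 × (H − z_c) = 0.5×7.472×1.782 = 6.657 kN/m.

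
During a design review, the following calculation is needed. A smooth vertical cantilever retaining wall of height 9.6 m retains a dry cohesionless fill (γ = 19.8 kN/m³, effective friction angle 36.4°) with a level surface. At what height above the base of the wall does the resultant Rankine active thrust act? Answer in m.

K_a = 0.2552.
The pressure distribution is triangular, so the resultant acts at H/3 above the base = 9.6/3 = 3.200 m.

3.20 m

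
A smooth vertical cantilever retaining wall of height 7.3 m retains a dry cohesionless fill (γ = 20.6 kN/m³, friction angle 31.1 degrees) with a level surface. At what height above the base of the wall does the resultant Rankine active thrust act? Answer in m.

2.43 m

K_a = 0.3188.
The pressure distribution is triangular, so the resultant acts at H/3 above the base = 7.3/3 = 2.433 m.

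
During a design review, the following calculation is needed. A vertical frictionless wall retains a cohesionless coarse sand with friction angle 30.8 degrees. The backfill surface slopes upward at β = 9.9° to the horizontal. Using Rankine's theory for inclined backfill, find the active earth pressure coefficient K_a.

K_a = cos β · (cos β − √(cos²β − cos²φ)) / (cos β + √(cos²β − cos²φ)).
cos β = 0.9851, cos φ = 0.8590, √(cos²β − cos²φ) = 0.4823.
K_a = 0.9851 × (0.9851 − 0.4823)/(0.9851 + 0.4823) = 0.3375.

0.338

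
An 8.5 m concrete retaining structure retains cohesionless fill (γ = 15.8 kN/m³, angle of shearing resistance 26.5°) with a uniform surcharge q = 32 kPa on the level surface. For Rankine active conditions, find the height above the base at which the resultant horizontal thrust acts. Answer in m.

K_a = 0.3829.
Triangular part P₁ = ½K_aγH² = 218.6 at H/3 = 2.833 m; rectangular part P₂ = K_a q H = 104.2 at H/2 = 4.250 m.
ȳ = (P₁·2.833 + P₂·4.250)/(P₁+P₂) = 3.291 m.

3.29 m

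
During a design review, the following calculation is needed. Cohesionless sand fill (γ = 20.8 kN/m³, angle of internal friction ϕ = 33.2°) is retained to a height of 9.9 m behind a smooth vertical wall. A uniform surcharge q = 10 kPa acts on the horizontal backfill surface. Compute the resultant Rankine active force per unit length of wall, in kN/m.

327 kN/m

K_a = tan²(45° − φ/2) = 0.2924.
Soil triangle: ½ K_a γ H² = 0.5×0.2924×20.8×9.9² = 298.0 kN/m.
Surcharge rectangle: K_a q H = 0.2924×10×9.9 = 28.94 kN/m.
Total = 298.0 + 28.94 = 326.9 kN/m.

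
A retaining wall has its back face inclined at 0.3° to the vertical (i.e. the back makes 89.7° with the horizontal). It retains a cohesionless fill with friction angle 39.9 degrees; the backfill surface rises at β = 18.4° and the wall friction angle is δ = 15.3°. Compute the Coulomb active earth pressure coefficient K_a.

K_a = sin²(α+φ) / [sin²α · sin(α−δ) · (1 + √{sin(φ+δ)sin(φ−β) / (sin(α−δ)sin(α+β))})²].
With α = 89.7°, φ = 39.9°, δ = 15.3°, β = 18.4°: K_a = 0.2490.

0.249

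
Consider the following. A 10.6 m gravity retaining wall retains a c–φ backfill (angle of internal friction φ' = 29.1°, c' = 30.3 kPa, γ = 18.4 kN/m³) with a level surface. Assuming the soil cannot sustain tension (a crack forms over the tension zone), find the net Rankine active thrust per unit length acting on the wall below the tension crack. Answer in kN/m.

K_a = 0.3456; √K_a = 0.5879.
Tension-crack depth z_c = 2c/(γ√K_a) = 2×30.3/(18.4×0.5879) = 5.602 m.
σ_a at base = K_a γ H − 2c√K_a = 0.3456×18.4×10.6 − 2×30.3×0.5879 = 31.78 kPa.
P_a = ½ × 31.78 × (H − z_c) = 0.5×31.78×4.998 = 79.41 kN/m.

79.4 kN/m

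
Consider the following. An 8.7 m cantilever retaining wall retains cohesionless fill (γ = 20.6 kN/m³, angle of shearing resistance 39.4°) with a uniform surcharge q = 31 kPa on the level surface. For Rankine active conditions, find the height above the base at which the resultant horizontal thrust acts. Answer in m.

K_a = 0.2234.
Triangular part P₁ = ½K_aγH² = 174.2 at H/3 = 2.900 m; rectangular part P₂ = K_a q H = 60.26 at H/2 = 4.350 m.
ȳ = (P₁·2.900 + P₂·4.350)/(P₁+P₂) = 3.273 m.

3.27 m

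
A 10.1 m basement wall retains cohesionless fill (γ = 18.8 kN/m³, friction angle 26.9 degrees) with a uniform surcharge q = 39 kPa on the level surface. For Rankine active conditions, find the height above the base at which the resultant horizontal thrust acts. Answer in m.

K_a = 0.3770.
Triangular part P₁ = ½K_aγH² = 361.5 at H/3 = 3.367 m; rectangular part P₂ = K_a q H = 148.5 at H/2 = 5.050 m.
ȳ = (P₁·3.367 + P₂·5.050)/(P₁+P₂) = 3.857 m.

3.86 m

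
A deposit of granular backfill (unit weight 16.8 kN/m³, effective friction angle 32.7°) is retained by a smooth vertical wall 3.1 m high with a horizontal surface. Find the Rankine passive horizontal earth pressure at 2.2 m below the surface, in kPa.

124 kPa

K_p = (1 + sin φ)/(1 − sin φ) = 3.350.
σ_h = K_p γ z = 3.350 × 16.8 × 2.2 = 123.8 kPa.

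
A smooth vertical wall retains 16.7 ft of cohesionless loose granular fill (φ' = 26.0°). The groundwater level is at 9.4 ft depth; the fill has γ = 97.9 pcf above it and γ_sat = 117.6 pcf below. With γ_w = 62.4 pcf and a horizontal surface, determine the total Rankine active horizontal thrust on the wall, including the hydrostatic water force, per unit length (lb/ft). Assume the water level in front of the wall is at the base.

6550 lb/ft

K_a = tan²(45° − φ/2) = 0.3905.
γ' = 117.6 − 62.4 = 55.20 pcf. Depth below WT = 7.3 ft.
σ'_h at WT = K_a γ d_w = 359.3 psf; at base = 359.3 + K_a γ' × 7.3 = 516.7 psf.
P₁ (0–9.4 ft) = ½×359.3×9.4 = 1689. P₂ (9.4–16.7 ft) = ½(359.3+516.7)×7.3 = 3197.
P_w = ½ γ_w h₂² = 0.5×62.4×7.3² = 1663. Total = 1689+3197+1663 = 6549 lb/ft.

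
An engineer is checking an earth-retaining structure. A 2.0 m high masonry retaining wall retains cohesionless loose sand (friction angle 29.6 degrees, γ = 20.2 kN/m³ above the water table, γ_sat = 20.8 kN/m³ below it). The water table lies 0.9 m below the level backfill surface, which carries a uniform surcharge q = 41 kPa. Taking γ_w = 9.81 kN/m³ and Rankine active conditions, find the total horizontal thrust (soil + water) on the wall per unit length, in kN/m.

K_a = tan²(45° − φ/2) = 0.3387.
γ' = 20.8 − 9.81 = 10.99 kN/m³. h₂ = H − d_w = 1.1 m.
σ'_h: at surface K_a·q = 13.89; at WT K_a(q+γd_w) = 20.05; at base K_a(q+γd_w+γ'h₂) = 24.14 kPa.
P₁ = ½(13.89+20.05)×0.9 = 15.27; P₂ = ½(20.05+24.14)×1.1 = 24.30; P_w = ½γ_w h₂² = 5.935.
Total = 15.27+24.30+5.935 = 45.51 kN/m.

45.5 kN/m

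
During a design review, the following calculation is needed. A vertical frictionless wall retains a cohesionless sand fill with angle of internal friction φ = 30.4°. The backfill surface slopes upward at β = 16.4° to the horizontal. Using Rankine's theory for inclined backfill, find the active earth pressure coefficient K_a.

0.375

K_a = cos β · (cos β − √(cos²β − cos²φ)) / (cos β + √(cos²β − cos²φ)).
cos β = 0.9593, cos φ = 0.8625, √(cos²β − cos²φ) = 0.4199.
K_a = 0.9593 × (0.9593 − 0.4199)/(0.9593 + 0.4199) = 0.3751.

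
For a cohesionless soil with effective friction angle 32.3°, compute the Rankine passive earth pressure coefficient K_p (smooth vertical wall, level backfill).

K_p = (1 + sin φ)/(1 − sin φ) = tan²(45° + 32.3°/2) = 3.295.

3.30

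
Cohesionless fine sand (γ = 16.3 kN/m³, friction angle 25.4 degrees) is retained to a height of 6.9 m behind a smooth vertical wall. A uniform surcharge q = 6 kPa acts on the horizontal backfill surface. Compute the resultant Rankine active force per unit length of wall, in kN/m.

172 kN/m

K_a = tan²(45° − φ/2) = 0.3996.
Soil triangle: ½ K_a γ H² = 0.5×0.3996×16.3×6.9² = 155.1 kN/m.
Surcharge rectangle: K_a q H = 0.3996×6×6.9 = 16.55 kN/m.
Total = 155.1 + 16.55 = 171.6 kN/m.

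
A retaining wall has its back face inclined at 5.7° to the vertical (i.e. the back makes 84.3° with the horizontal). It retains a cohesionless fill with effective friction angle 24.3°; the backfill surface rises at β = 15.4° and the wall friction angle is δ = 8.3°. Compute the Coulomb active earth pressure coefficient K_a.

K_a = sin²(α+φ) / [sin²α · sin(α−δ) · (1 + √{sin(φ+δ)sin(φ−β) / (sin(α−δ)sin(α+β))})²].
With α = 84.3°, φ = 24.3°, δ = 8.3°, β = 15.4°: K_a = 0.5573.

0.557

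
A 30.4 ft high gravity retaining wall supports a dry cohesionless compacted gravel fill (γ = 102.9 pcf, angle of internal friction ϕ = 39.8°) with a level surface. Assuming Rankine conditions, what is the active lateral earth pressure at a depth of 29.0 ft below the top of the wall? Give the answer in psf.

655 psf

K_a = (1 − sin φ)/(1 + sin φ) = 0.2194.
σ_h = K_a γ z = 0.2194 × 102.9 × 29.0 = 654.8 psf.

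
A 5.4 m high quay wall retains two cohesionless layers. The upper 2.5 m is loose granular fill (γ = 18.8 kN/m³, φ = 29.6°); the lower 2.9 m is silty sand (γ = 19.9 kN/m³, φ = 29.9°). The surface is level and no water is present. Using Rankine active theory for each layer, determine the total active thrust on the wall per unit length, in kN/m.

K_a1 = tan²(45°−29.6°/2) = 0.3387; K_a2 = tan²(45°−29.9°/2) = 0.3347.
Layer 1: σ at base = K_a1 γ₁ h₁ = 15.92 kPa; P₁ = ½×15.92×2.5 = 19.90.
Layer 2: σ_v at top = γ₁h₁ = 47.00; σ_h top = K_a2×47.00 = 15.73; σ_h base = K_a2×(47.00+19.9×2.9) = 35.04.
P₂ = ½(15.73+35.04)×2.9 = 73.62. Total P_a = 19.90+73.62 = 93.52 kN/m.

93.5 kN/m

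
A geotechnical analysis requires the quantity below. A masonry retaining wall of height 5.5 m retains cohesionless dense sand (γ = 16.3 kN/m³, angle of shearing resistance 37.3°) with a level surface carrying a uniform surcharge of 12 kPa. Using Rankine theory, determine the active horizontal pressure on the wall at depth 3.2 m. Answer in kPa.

15.7 kPa

K_a = (1 − sin φ)/(1 + sin φ) = 0.2453.
σ_v = γz + q = 16.3 × 3.2 + 12 = 64.16 kPa.
σ_h = K_a σ_v = 0.2453 × 64.16 = 15.74 kPa.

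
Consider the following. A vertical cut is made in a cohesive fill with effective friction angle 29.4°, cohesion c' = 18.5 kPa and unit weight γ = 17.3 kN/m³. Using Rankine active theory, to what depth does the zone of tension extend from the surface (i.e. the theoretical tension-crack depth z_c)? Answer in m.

3.66 m

K_a = tan²(45° − 29.4°/2) = 0.3415; √K_a = 0.5844.
The active pressure is zero where K_a γ z = 2c√K_a, so z_c = 2c/(γ√K_a) = 2×18.5/(17.3×0.5844) = 3.660 m.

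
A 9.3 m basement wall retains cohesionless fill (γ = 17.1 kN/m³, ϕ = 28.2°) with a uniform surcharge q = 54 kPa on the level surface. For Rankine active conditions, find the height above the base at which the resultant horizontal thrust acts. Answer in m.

K_a = 0.3582.
Triangular part P₁ = ½K_aγH² = 264.9 at H/3 = 3.100 m; rectangular part P₂ = K_a q H = 179.9 at H/2 = 4.650 m.
ȳ = (P₁·3.100 + P₂·4.650)/(P₁+P₂) = 3.727 m.

3.73 m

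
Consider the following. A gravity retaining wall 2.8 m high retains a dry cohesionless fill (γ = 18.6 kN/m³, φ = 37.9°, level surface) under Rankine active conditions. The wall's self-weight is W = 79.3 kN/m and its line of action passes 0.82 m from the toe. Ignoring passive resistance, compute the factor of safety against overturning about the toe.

4.00

K_a = tan²(45° − 37.9°/2) = 0.2389.
P_a = ½K_aγH² = 0.5×0.2389×18.6×2.8² = 17.42 kN/m, acting at H/3 = 0.9333 m above the base.
Overturning moment M_o = P_a × H/3 = 17.42 × 0.9333 = 16.26.
Resisting moment M_r = W × 0.82 = 79.3 × 0.82 = 65.03.
FS_overturning = M_r/M_o = 65.03/16.26 = 3.999.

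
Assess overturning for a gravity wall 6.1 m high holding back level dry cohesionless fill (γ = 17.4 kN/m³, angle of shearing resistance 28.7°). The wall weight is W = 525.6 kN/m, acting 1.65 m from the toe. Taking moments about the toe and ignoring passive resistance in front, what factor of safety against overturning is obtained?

3.75

K_a = tan²(45° − 28.7°/2) = 0.3511.
P_a = ½K_aγH² = 0.5×0.3511×17.4×6.1² = 113.7 kN/m, acting at H/3 = 2.033 m above the base.
Overturning moment M_o = P_a × H/3 = 113.7 × 2.033 = 231.1.
Resisting moment M_r = W × 1.65 = 525.6 × 1.65 = 867.2.
FS_overturning = M_r/M_o = 867.2/231.1 = 3.752.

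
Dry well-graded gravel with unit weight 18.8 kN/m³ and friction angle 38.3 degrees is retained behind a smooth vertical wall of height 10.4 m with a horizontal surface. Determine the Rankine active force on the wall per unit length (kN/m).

K_a = tan²(45° − φ/2) = 0.2347.
P_a = ½ K_a γ H² = 0.5 × 0.2347 × 18.8 × 10.4² = 238.7 kN/m.

239 kN/m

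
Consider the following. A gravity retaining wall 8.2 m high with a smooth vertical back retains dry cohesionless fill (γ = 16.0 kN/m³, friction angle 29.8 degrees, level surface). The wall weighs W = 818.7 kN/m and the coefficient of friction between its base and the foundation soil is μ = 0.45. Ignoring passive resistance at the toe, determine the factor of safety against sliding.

K_a = tan²(45° − 29.8°/2) = 0.3360.
P_a = ½K_aγH² = 0.5×0.3360×16.0×8.2² = 180.8 kN/m, acting at H/3 = 2.733 m above the base.
FS_sliding = μW / P_a = 0.45×818.7 / 180.8 = 2.038.

2.04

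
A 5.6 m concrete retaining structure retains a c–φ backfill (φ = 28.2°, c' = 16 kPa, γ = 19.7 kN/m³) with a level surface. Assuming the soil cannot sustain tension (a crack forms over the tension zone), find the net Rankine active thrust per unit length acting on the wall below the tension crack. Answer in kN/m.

29.4 kN/m

K_a = 0.3582; √K_a = 0.5985.
Tension-crack depth z_c = 2c/(γ√K_a) = 2×16/(19.7×0.5985) = 2.714 m.
σ_a at base = K_a γ H − 2c√K_a = 0.3582×19.7×5.6 − 2×16×0.5985 = 20.36 kPa.
P_a = ½ × 20.36 × (H − z_c) = 0.5×20.36×2.886 = 29.38 kN/m.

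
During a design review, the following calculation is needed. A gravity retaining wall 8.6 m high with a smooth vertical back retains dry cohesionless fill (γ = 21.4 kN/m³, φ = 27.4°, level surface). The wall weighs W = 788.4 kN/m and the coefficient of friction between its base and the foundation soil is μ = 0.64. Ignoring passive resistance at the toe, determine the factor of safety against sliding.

1.72

K_a = tan²(45° − 27.4°/2) = 0.3697.
P_a = ½K_aγH² = 0.5×0.3697×21.4×8.6² = 292.6 kN/m, acting at H/3 = 2.867 m above the base.
FS_sliding = μW / P_a = 0.64×788.4 / 292.6 = 1.725.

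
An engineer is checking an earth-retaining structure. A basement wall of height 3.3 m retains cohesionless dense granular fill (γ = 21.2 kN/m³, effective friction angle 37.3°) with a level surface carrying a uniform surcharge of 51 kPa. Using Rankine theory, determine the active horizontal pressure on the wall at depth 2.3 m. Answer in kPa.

24.5 kPa

K_a = (1 − sin φ)/(1 + sin φ) = 0.2453.
σ_v = γz + q = 21.2 × 2.3 + 51 = 99.76 kPa.
σ_h = K_a σ_v = 0.2453 × 99.76 = 24.48 kPa.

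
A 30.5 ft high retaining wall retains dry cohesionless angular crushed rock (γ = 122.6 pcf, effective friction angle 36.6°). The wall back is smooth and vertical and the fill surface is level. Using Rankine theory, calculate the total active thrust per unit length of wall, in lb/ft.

14400 lb/ft

K_a = tan²(45° − φ/2) = 0.2530.
P_a = ½ K_a γ H² = 0.5 × 0.2530 × 122.6 × 30.5² = 14420 lb/ft.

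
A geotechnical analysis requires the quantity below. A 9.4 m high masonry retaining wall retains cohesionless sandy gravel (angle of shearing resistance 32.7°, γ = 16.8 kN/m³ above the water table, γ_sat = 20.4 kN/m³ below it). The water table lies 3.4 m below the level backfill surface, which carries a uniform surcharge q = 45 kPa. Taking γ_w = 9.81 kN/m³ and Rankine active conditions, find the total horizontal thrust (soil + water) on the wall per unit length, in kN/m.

K_a = tan²(45° − φ/2) = 0.2985.
γ' = 20.4 − 9.81 = 10.59 kN/m³. h₂ = H − d_w = 6.0 m.
σ'_h: at surface K_a·q = 13.43; at WT K_a(q+γd_w) = 30.48; at base K_a(q+γd_w+γ'h₂) = 49.45 kPa.
P₁ = ½(13.43+30.48)×3.4 = 74.66; P₂ = ½(30.48+49.45)×6.0 = 239.8; P_w = ½γ_w h₂² = 176.6.
Total = 74.66+239.8+176.6 = 491.0 kN/m.

491 kN/m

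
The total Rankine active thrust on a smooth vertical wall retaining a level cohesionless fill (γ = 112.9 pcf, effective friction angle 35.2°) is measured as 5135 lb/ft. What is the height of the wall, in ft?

K_a = 0.2687. P_a = ½ K_a γ H² ⇒ H = √(2P_a/(K_a γ)).
H = √(2×5135/(0.2687×112.9)) = 18.40 ft.

18.4 ft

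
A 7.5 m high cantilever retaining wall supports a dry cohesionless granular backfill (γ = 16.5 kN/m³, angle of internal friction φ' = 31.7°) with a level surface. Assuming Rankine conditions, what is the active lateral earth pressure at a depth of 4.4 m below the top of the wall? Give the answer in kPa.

K_a = (1 − sin φ)/(1 + sin φ) = 0.3111.
σ_h = K_a γ z = 0.3111 × 16.5 × 4.4 = 22.58 kPa.

22.6 kPa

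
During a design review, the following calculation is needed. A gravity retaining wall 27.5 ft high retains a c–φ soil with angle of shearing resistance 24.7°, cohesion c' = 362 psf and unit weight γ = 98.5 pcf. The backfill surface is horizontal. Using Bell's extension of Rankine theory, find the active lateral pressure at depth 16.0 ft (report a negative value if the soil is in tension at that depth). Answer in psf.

183 psf

K_a = (1 − sin φ)/(1 + sin φ) = 0.4106.
σ_a = K_a γ z − 2c√K_a = 0.4106×98.5×16.0 − 2×362×0.6408 = 183.1 psf.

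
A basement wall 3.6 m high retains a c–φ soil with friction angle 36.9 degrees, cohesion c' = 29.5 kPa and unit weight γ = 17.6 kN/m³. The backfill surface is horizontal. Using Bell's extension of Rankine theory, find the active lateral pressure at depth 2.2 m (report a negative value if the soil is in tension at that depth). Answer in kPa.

K_a = (1 − sin φ)/(1 + sin φ) = 0.2497.
σ_a = K_a γ z − 2c√K_a = 0.2497×17.6×2.2 − 2×29.5×0.4997 = -19.81 kPa.

-19.8 kPa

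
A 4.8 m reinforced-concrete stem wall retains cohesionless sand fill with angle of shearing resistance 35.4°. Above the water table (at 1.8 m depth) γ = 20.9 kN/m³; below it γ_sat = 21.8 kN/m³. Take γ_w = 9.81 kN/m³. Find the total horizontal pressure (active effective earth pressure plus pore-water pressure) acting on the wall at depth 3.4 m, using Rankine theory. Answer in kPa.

K_a = (1 − sin φ)/(1 + sin φ) = 0.2664.
γ' = 21.8 − 9.81 = 11.99 kN/m³.
Effective vertical stress at 3.4 m: σ'_v = 20.9×1.8 + 11.99×1.60 = 56.80 kPa.
σ'_h = K_a σ'_v = 0.2664 × 56.80 = 15.13 kPa; u = γ_w × 1.60 = 15.70 kPa.
Total σ_h = 15.13 + 15.70 = 30.83 kPa.

30.8 kPa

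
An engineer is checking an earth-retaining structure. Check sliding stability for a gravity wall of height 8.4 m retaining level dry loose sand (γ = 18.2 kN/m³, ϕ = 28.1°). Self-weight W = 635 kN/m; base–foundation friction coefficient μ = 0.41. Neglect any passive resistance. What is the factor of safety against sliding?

1.13

K_a = tan²(45° − 28.1°/2) = 0.3596.
P_a = ½K_aγH² = 0.5×0.3596×18.2×8.4² = 230.9 kN/m, acting at H/3 = 2.800 m above the base.
FS_sliding = μW / P_a = 0.41×635 / 230.9 = 1.128.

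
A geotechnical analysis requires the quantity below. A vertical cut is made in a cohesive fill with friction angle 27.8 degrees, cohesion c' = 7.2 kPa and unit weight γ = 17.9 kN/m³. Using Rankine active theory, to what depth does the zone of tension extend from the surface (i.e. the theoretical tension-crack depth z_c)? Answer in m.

K_a = tan²(45° − 27.8°/2) = 0.3639; √K_a = 0.6032.
The active pressure is zero where K_a γ z = 2c√K_a, so z_c = 2c/(γ√K_a) = 2×7.2/(17.9×0.6032) = 1.334 m.

1.33 m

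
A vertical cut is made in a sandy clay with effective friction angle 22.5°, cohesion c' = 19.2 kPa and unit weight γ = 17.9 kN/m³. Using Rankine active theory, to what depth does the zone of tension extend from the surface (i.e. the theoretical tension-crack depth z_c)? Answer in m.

K_a = tan²(45° − 22.5°/2) = 0.4465; √K_a = 0.6682.
The active pressure is zero where K_a γ z = 2c√K_a, so z_c = 2c/(γ√K_a) = 2×19.2/(17.9×0.6682) = 3.211 m.

3.21 m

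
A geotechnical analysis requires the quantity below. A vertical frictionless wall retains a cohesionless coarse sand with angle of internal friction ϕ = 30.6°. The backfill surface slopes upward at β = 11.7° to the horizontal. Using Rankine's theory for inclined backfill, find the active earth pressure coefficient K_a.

K_a = cos β · (cos β − √(cos²β − cos²φ)) / (cos β + √(cos²β − cos²φ)).
cos β = 0.9792, cos φ = 0.8607, √(cos²β − cos²φ) = 0.4669.
K_a = 0.9792 × (0.9792 − 0.4669)/(0.9792 + 0.4669) = 0.3469.

0.347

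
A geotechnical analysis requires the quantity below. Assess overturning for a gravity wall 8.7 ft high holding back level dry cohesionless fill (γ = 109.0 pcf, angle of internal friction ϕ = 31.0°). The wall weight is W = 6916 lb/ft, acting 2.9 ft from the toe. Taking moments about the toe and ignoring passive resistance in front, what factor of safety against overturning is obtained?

5.24

K_a = tan²(45° − 31.0°/2) = 0.3201.
P_a = ½K_aγH² = 0.5×0.3201×109.0×8.7² = 1320 lb/ft, acting at H/3 = 2.900 ft above the base.
Overturning moment M_o = P_a × H/3 = 1320 × 2.900 = 3829.
Resisting moment M_r = W × 2.9 = 6916 × 2.9 = 20060.
FS_overturning = M_r/M_o = 20060/3829 = 5.238.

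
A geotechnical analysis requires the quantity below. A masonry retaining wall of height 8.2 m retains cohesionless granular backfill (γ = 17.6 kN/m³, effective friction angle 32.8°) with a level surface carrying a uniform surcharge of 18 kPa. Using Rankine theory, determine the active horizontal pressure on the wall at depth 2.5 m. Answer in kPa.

K_a = (1 − sin φ)/(1 + sin φ) = 0.2973.
σ_v = γz + q = 17.6 × 2.5 + 18 = 62.00 kPa.
σ_h = K_a σ_v = 0.2973 × 62.00 = 18.43 kPa.

18.4 kPa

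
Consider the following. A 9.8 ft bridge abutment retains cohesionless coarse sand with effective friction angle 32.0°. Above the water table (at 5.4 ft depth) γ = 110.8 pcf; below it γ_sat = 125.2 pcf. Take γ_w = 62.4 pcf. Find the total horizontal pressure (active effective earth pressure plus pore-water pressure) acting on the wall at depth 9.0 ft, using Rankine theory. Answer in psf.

K_a = (1 − sin φ)/(1 + sin φ) = 0.3073.
γ' = 125.2 − 62.4 = 62.80 pcf.
Effective vertical stress at 9.0 ft: σ'_v = 110.8×5.4 + 62.80×3.60 = 824.4 psf.
σ'_h = K_a σ'_v = 0.3073 × 824.4 = 253.3 psf; u = γ_w × 3.60 = 224.6 psf.
Total σ_h = 253.3 + 224.6 = 477.9 psf.

478 psf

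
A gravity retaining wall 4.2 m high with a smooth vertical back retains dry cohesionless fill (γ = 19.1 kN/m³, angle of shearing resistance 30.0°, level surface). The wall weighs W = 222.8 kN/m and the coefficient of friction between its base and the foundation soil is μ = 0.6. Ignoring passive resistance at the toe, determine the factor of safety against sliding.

K_a = tan²(45° − 30.0°/2) = 0.3333.
P_a = ½K_aγH² = 0.5×0.3333×19.1×4.2² = 56.15 kN/m, acting at H/3 = 1.400 m above the base.
FS_sliding = μW / P_a = 0.6×222.8 / 56.15 = 2.381.

2.38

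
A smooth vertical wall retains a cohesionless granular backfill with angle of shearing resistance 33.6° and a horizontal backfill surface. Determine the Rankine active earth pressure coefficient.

K_a = (1 − sin φ)/(1 + sin φ) = (1 − sin 33.6°)/(1 + sin 33.6°) = 0.2875.

0.288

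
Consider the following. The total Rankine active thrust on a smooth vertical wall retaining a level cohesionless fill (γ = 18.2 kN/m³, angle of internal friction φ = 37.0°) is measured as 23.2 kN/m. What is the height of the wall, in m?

3.20 m

K_a = 0.2486. P_a = ½ K_a γ H² ⇒ H = √(2P_a/(K_a γ)).
H = √(2×23.2/(0.2486×18.2)) = 3.202 m.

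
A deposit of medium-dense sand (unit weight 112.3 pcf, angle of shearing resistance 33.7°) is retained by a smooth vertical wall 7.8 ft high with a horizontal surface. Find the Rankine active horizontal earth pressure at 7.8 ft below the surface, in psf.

251 psf

K_a = (1 − sin φ)/(1 + sin φ) = 0.2863.
σ_h = K_a γ z = 0.2863 × 112.3 × 7.8 = 250.8 psf.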